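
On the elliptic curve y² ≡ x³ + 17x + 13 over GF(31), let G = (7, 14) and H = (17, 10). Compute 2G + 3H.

(1, 0)

First 2G:
Repeated addition: build up to 2G.
2G: tangent at (7, 14): λ = (3·7² + 17)/(2·14) ≡ 9/28. 28⁻¹ ≡ 10 (mod 31) since 28·10 = 280 ≡ 1, so λ ≡ 9·10 ≡ 28.
  x = λ² - 7 - 7 = 784 - 14 ≡ 26; y = λ·(7 - 26) - 14 ≡ 12. → (26, 12)
2G = (26, 12).
Next 3H:
Repeated addition: build up to 3H.
2H: tangent at (17, 10): λ = (3·17² + 17)/(2·10) ≡ 16/20. 20⁻¹ ≡ 14 (mod 31), so λ ≡ 16·14 ≡ 7.
  x = λ² - 17 - 17 = 49 - 34 ≡ 15; y = λ·(17 - 15) - 10 ≡ 4. → (15, 4)
3H: (15, 4) + (17, 10). λ = (10 - 4)/(17 - 15) ≡ 6/2 mod 31. 2⁻¹ ≡ 16 (mod 31) since 2·16 = 32 ≡ 1, so λ ≡ 3.
  x = λ² - 15 - 17 = 9 - 32 ≡ 8; y = λ·(15 - 8) - 4 ≡ 17. → (8, 17)
3H = (8, 17).
Finally 2G + 3H:
(26, 12) + (8, 17). λ = (17 - 12)/(8 - 26) ≡ 5/13 mod 31. 13⁻¹ ≡ 12 (mod 31) since 13·12 = 156 ≡ 1, so λ ≡ 29.
  x = λ² - 26 - 8 = 841 - 34 ≡ 1; y = λ·(26 - 1) - 12 ≡ 0. → (1, 0)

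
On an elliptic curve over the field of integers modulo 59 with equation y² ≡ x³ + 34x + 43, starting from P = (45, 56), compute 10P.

(53, 53)

Repeated addition: build up to 10P.
2P: tangent at (45, 56): λ = (3·45² + 34)/(2·56) ≡ 32/53. 53⁻¹ ≡ 49 (mod 59), so λ ≡ 32·49 ≡ 34.
  x = λ² - 45 - 45 = 1156 - 90 ≡ 4; y = λ·(45 - 4) - 56 ≡ 40. → (4, 40)
3P: (4, 40) + (45, 56). λ = (56 - 40)/(45 - 4) ≡ 16/41 mod 59. 41⁻¹ ≡ 36 (mod 59) since 41·36 = 1476 ≡ 1, so λ ≡ 45.
  x = λ² - 4 - 45 = 2025 - 49 ≡ 29; y = λ·(4 - 29) - 40 ≡ 15. → (29, 15)
4P: (29, 15) + (45, 56). λ = (56 - 15)/(45 - 29) ≡ 41/16 mod 59. 16⁻¹ ≡ 48 (mod 59), so λ ≡ 21.
  x = λ² - 29 - 45 = 441 - 74 ≡ 13; y = λ·(29 - 13) - 15 ≡ 26. → (13, 26)
5P: (13, 26) + (45, 56). λ = (56 - 26)/(45 - 13) ≡ 30/32 mod 59. 32⁻¹ ≡ 24 (mod 59), so λ ≡ 12.
  x = λ² - 13 - 45 = 144 - 58 ≡ 27; y = λ·(13 - 27) - 26 ≡ 42. → (27, 42)
6P: (27, 42) + (45, 56). λ = (56 - 42)/(45 - 27) ≡ 14/18 mod 59. 18⁻¹ ≡ 23 (mod 59) since 18·23 = 414 ≡ 1, so λ ≡ 27.
  x = λ² - 27 - 45 = 729 - 72 ≡ 8; y = λ·(27 - 8) - 42 ≡ 58. → (8, 58)
7P: (8, 58) + (45, 56). λ = (56 - 58)/(45 - 8) ≡ 57/37 mod 59. 37⁻¹ ≡ 8 (mod 59) since 37·8 = 296 ≡ 1, so λ ≡ 43.
  x = λ² - 8 - 45 = 1849 - 53 ≡ 26; y = λ·(8 - 26) - 58 ≡ 53. → (26, 53)
8P: (26, 53) + (45, 56). λ = (56 - 53)/(45 - 26) ≡ 3/19 mod 59. 19⁻¹ ≡ 28 (mod 59), so λ ≡ 25.
  x = λ² - 26 - 45 = 625 - 71 ≡ 23; y = λ·(26 - 23) - 53 ≡ 22. → (23, 22)
9P: (23, 22) + (45, 56). λ = (56 - 22)/(45 - 23) ≡ 34/22 mod 59. 22⁻¹ ≡ 51 (mod 59), so λ ≡ 23.
  x = λ² - 23 - 45 = 529 - 68 ≡ 48; y = λ·(23 - 48) - 22 ≡ 52. → (48, 52)
10P: (48, 52) + (45, 56). λ = (56 - 52)/(45 - 48) ≡ 4/56 mod 59. 56⁻¹ ≡ 39 (mod 59), so λ ≡ 38.
  x = λ² - 48 - 45 = 1444 - 93 ≡ 53; y = λ·(48 - 53) - 52 ≡ 53. → (53, 53)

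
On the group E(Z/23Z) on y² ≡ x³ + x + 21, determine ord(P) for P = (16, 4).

2P: tangent at (16, 4): λ = (3·16² + 1)/(2·4) ≡ 10/8. 8⁻¹ ≡ 3 (mod 23), so λ ≡ 10·3 ≡ 7.
  x = λ² - 16 - 16 = 49 - 32 ≡ 17; y = λ·(16 - 17) - 4 ≡ 12. → (17, 12)
3P: (17, 12) + (16, 4). λ = (4 - 12)/(16 - 17) ≡ 15/22 mod 23. 22⁻¹ ≡ 22 (mod 23), so λ ≡ 8.
  x = λ² - 17 - 16 = 64 - 33 ≡ 8; y = λ·(17 - 8) - 12 ≡ 14. → (8, 14)
4P: (8, 14) + (16, 4). λ = (4 - 14)/(16 - 8) ≡ 13/8 mod 23. 8⁻¹ ≡ 3 (mod 23), so λ ≡ 16.
  x = λ² - 8 - 16 = 256 - 24 ≡ 2; y = λ·(8 - 2) - 14 ≡ 13. → (2, 13)
5P: (2, 13) + (16, 4). λ = (4 - 13)/(16 - 2) ≡ 14/14 mod 23. 14⁻¹ ≡ 5 (mod 23), so λ ≡ 1.
  x = λ² - 2 - 16 = 1 - 18 ≡ 6; y = λ·(2 - 6) - 13 ≡ 6. → (6, 6)
6P: (6, 6) + (16, 4). λ = (4 - 6)/(16 - 6) ≡ 21/10 mod 23. 10⁻¹ ≡ 7 (mod 23), so λ ≡ 9.
  x = λ² - 6 - 16 = 81 - 22 ≡ 13; y = λ·(6 - 13) - 6 ≡ 0. → (13, 0)
7P: (13, 0) + (16, 4). λ = (4 - 0)/(16 - 13) ≡ 4/3 mod 23. 3⁻¹ ≡ 8 (mod 23), so λ ≡ 9.
  x = λ² - 13 - 16 = 81 - 29 ≡ 6; y = λ·(13 - 6) - 0 ≡ 17. → (6, 17)
8P: (6, 17) + (16, 4). λ = (4 - 17)/(16 - 6) ≡ 10/10 mod 23. 10⁻¹ ≡ 7 (mod 23) since 10·7 = 70 ≡ 1, so λ ≡ 1.
  x = λ² - 6 - 16 = 1 - 22 ≡ 2; y = λ·(6 - 2) - 17 ≡ 10. → (2, 10)
9P: (2, 10) + (16, 4). λ = (4 - 10)/(16 - 2) ≡ 17/14 mod 23. 14⁻¹ ≡ 5 (mod 23), so λ ≡ 16.
  x = λ² - 2 - 16 = 256 - 18 ≡ 8; y = λ·(2 - 8) - 10 ≡ 9. → (8, 9)
10P: (8, 9) + (16, 4). λ = (4 - 9)/(16 - 8) ≡ 18/8 mod 23. 8⁻¹ ≡ 3 (mod 23), so λ ≡ 8.
  x = λ² - 8 - 16 = 64 - 24 ≡ 17; y = λ·(8 - 17) - 9 ≡ 11. → (17, 11)
11P: (17, 11) + (16, 4). λ = (4 - 11)/(16 - 17) ≡ 16/22 mod 23. 22⁻¹ ≡ 22 (mod 23) since 22·22 = 484 ≡ 1, so λ ≡ 7.
  x = λ² - 17 - 16 = 49 - 33 ≡ 16; y = λ·(17 - 16) - 11 ≡ 19. → (16, 19)
12P: (16, 19) + (16, 4): same x and y₁ ≡ -y₂, so the sum is 𝒪.
12P = 𝒪, so the order is 12.

12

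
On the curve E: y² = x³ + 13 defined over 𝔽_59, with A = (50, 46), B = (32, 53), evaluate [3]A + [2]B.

(15, 54)

First 3A:
Repeated addition: build up to 3A.
2A: tangent at (50, 46): λ = (3·50² + 0)/(2·46) ≡ 7/33. 33⁻¹ ≡ 34 (mod 59), so λ ≡ 7·34 ≡ 2.
  x = λ² - 50 - 50 = 4 - 100 ≡ 22; y = λ·(50 - 22) - 46 ≡ 10. → (22, 10)
3A: (22, 10) + (50, 46). λ = (46 - 10)/(50 - 22) ≡ 36/28 mod 59. 28⁻¹ ≡ 19 (mod 59), so λ ≡ 35.
  x = λ² - 22 - 50 = 1225 - 72 ≡ 32; y = λ·(22 - 32) - 10 ≡ 53. → (32, 53)
3A = (32, 53).
Next 2B:
Repeated addition: build up to 2B.
2B: tangent at (32, 53): λ = (3·32² + 0)/(2·53) ≡ 4/47. 47⁻¹ ≡ 54 (mod 59), so λ ≡ 4·54 ≡ 39.
  x = λ² - 32 - 32 = 1521 - 64 ≡ 41; y = λ·(32 - 41) - 53 ≡ 9. → (41, 9)
2B = (41, 9).
Finally 3A + 2B:
(32, 53) + (41, 9). λ = (9 - 53)/(41 - 32) ≡ 15/9 mod 59. 9⁻¹ ≡ 46 (mod 59), so λ ≡ 41.
  x = λ² - 32 - 41 = 1681 - 73 ≡ 15; y = λ·(32 - 15) - 53 ≡ 54. → (15, 54)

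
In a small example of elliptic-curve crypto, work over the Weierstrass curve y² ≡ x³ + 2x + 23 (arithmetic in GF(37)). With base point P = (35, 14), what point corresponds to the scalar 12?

Double-and-add on 12 = (1100)₂. Start with P = (35, 14) for the leading 1-bit.
double: tangent at (35, 14): λ = (3·35² + 2)/(2·14) ≡ 14/28. 28⁻¹ ≡ 4 (mod 37) since 28·4 = 112 ≡ 1, so λ ≡ 14·4 ≡ 19.
  x = λ² - 35 - 35 = 361 - 70 ≡ 32; y = λ·(35 - 32) - 14 ≡ 6. → (32, 6)
add P: (32, 6) + (35, 14). λ = (14 - 6)/(35 - 32) ≡ 8/3 mod 37. 3⁻¹ ≡ 25 (mod 37), so λ ≡ 15.
  x = λ² - 32 - 35 = 225 - 67 ≡ 10; y = λ·(32 - 10) - 6 ≡ 28. → (10, 28)
double: tangent at (10, 28): λ = (3·10² + 2)/(2·28) ≡ 6/19. 19⁻¹ ≡ 2 (mod 37), so λ ≡ 6·2 ≡ 12.
  x = λ² - 10 - 10 = 144 - 20 ≡ 13; y = λ·(10 - 13) - 28 ≡ 10. → (13, 10)
double: tangent at (13, 10): λ = (3·13² + 2)/(2·10) ≡ 28/20. 20⁻¹ ≡ 13 (mod 37), so λ ≡ 28·13 ≡ 31.
  x = λ² - 13 - 13 = 961 - 26 ≡ 10; y = λ·(13 - 10) - 10 ≡ 9. → (10, 9)

(10, 9)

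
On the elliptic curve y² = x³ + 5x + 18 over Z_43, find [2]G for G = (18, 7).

(13, 1)

tangent at (18, 7): λ = (3·18² + 5)/(2·7) ≡ 31/14. 14⁻¹ ≡ 40 (mod 43) since 14·40 = 560 ≡ 1, so λ ≡ 31·40 ≡ 36.
  x = λ² - 18 - 18 = 1296 - 36 ≡ 13; y = λ·(18 - 13) - 7 ≡ 1. → (13, 1)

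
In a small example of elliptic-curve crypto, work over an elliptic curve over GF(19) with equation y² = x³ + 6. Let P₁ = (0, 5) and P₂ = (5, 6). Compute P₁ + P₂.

(11, 8)

(0, 5) + (5, 6). λ = (6 - 5)/(5 - 0) ≡ 1/5 mod 19. 5⁻¹ ≡ 4 (mod 19) since 5·4 = 20 ≡ 1, so λ ≡ 4.
  x = λ² - 0 - 5 = 16 - 5 ≡ 11; y = λ·(0 - 11) - 5 ≡ 8. → (11, 8)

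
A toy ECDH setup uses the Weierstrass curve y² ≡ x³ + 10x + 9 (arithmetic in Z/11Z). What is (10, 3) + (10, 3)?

(7, 9)

tangent at (10, 3): λ = (3·10² + 10)/(2·3) ≡ 2/6. 6⁻¹ ≡ 2 (mod 11), so λ ≡ 2·2 ≡ 4.
  x = λ² - 10 - 10 = 16 - 20 ≡ 7; y = λ·(10 - 7) - 3 ≡ 9. → (7, 9)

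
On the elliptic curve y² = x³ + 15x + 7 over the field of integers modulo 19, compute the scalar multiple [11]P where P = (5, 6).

Repeated addition: build up to 11P.
2P: tangent at (5, 6): λ = (3·5² + 15)/(2·6) ≡ 14/12. 12⁻¹ ≡ 8 (mod 19) since 12·8 = 96 ≡ 1, so λ ≡ 14·8 ≡ 17.
  x = λ² - 5 - 5 = 289 - 10 ≡ 13; y = λ·(5 - 13) - 6 ≡ 10. → (13, 10)
3P: (13, 10) + (5, 6). λ = (6 - 10)/(5 - 13) ≡ 15/11 mod 19. 11⁻¹ ≡ 7 (mod 19) since 11·7 = 77 ≡ 1, so λ ≡ 10.
  x = λ² - 13 - 5 = 100 - 18 ≡ 6; y = λ·(13 - 6) - 10 ≡ 3. → (6, 3)
4P: (6, 3) + (5, 6). λ = (6 - 3)/(5 - 6) ≡ 3/18 mod 19. 18⁻¹ ≡ 18 (mod 19), so λ ≡ 16.
  x = λ² - 6 - 5 = 256 - 11 ≡ 17; y = λ·(6 - 17) - 3 ≡ 11. → (17, 11)
5P: (17, 11) + (5, 6). λ = (6 - 11)/(5 - 17) ≡ 14/7 mod 19. 7⁻¹ ≡ 11 (mod 19) since 7·11 = 77 ≡ 1, so λ ≡ 2.
  x = λ² - 17 - 5 = 4 - 22 ≡ 1; y = λ·(17 - 1) - 11 ≡ 2. → (1, 2)
6P: (1, 2) + (5, 6). λ = (6 - 2)/(5 - 1) ≡ 4/4 mod 19. 4⁻¹ ≡ 5 (mod 19), so λ ≡ 1.
  x = λ² - 1 - 5 = 1 - 6 ≡ 14; y = λ·(1 - 14) - 2 ≡ 4. → (14, 4)
7P: (14, 4) + (5, 6). λ = (6 - 4)/(5 - 14) ≡ 2/10 mod 19. 10⁻¹ ≡ 2 (mod 19), so λ ≡ 4.
  x = λ² - 14 - 5 = 16 - 19 ≡ 16; y = λ·(14 - 16) - 4 ≡ 7. → (16, 7)
8P: (16, 7) + (5, 6). λ = (6 - 7)/(5 - 16) ≡ 18/8 mod 19. 8⁻¹ ≡ 12 (mod 19), so λ ≡ 7.
  x = λ² - 16 - 5 = 49 - 21 ≡ 9; y = λ·(16 - 9) - 7 ≡ 4. → (9, 4)
9P: (9, 4) + (5, 6). λ = (6 - 4)/(5 - 9) ≡ 2/15 mod 19. 15⁻¹ ≡ 14 (mod 19), so λ ≡ 9.
  x = λ² - 9 - 5 = 81 - 14 ≡ 10; y = λ·(9 - 10) - 4 ≡ 6. → (10, 6)
10P: (10, 6) + (5, 6). λ = (6 - 6)/(5 - 10) ≡ 0/14 mod 19. 14⁻¹ ≡ 15 (mod 19), so λ ≡ 0.
  x = λ² - 10 - 5 = 0 - 15 ≡ 4; y = λ·(10 - 4) - 6 ≡ 13. → (4, 13)
11P: (4, 13) + (5, 6). λ = (6 - 13)/(5 - 4) ≡ 12/1 mod 19. 1⁻¹ ≡ 1 (mod 19), so λ ≡ 12.
  x = λ² - 4 - 5 = 144 - 9 ≡ 2; y = λ·(4 - 2) - 13 ≡ 11. → (2, 11)

(2, 11)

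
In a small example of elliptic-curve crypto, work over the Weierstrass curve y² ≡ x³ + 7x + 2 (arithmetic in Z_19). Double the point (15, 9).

tangent at (15, 9): λ = (3·15² + 7)/(2·9) ≡ 17/18. 18⁻¹ ≡ 18 (mod 19), so λ ≡ 17·18 ≡ 2.
  x = λ² - 15 - 15 = 4 - 30 ≡ 12; y = λ·(15 - 12) - 9 ≡ 16. → (12, 16)

(12, 16)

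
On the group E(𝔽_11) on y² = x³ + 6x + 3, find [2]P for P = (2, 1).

tangent at (2, 1): λ = (3·2² + 6)/(2·1) ≡ 7/2. 2⁻¹ ≡ 6 (mod 11) since 2·6 = 12 ≡ 1, so λ ≡ 7·6 ≡ 9.
  x = λ² - 2 - 2 = 81 - 4 ≡ 0; y = λ·(2 - 0) - 1 ≡ 6. → (0, 6)

(0, 6)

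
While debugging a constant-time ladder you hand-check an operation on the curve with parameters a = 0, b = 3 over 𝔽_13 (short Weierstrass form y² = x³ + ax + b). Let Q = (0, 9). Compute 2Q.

(0, 4)

tangent at (0, 9): λ = (3·0² + 0)/(2·9) ≡ 0/5. 5⁻¹ ≡ 8 (mod 13) since 5·8 = 40 ≡ 1, so λ ≡ 0·8 ≡ 0.
  x = λ² - 0 - 0 = 0 - 0 ≡ 0; y = λ·(0 - 0) - 9 ≡ 4. → (0, 4)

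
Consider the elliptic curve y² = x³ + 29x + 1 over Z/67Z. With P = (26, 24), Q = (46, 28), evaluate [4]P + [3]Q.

First 4P:
Repeated addition: build up to 4P.
2P: tangent at (26, 24): λ = (3·26² + 29)/(2·24) ≡ 47/48. 48⁻¹ ≡ 7 (mod 67), so λ ≡ 47·7 ≡ 61.
  x = λ² - 26 - 26 = 3721 - 52 ≡ 51; y = λ·(26 - 51) - 24 ≡ 59. → (51, 59)
3P: (51, 59) + (26, 24). λ = (24 - 59)/(26 - 51) ≡ 32/42 mod 67. 42⁻¹ ≡ 8 (mod 67), so λ ≡ 55.
  x = λ² - 51 - 26 = 3025 - 77 ≡ 0; y = λ·(51 - 0) - 59 ≡ 66. → (0, 66)
4P: (0, 66) + (26, 24). λ = (24 - 66)/(26 - 0) ≡ 25/26 mod 67. 26⁻¹ ≡ 49 (mod 67), so λ ≡ 19.
  x = λ² - 0 - 26 = 361 - 26 ≡ 0; y = λ·(0 - 0) - 66 ≡ 1. → (0, 1)
4P = (0, 1).
Next 3Q:
Repeated addition: build up to 3Q.
2Q: tangent at (46, 28): λ = (3·46² + 29)/(2·28) ≡ 12/56. 56⁻¹ ≡ 6 (mod 67), so λ ≡ 12·6 ≡ 5.
  x = λ² - 46 - 46 = 25 - 92 ≡ 0; y = λ·(46 - 0) - 28 ≡ 1. → (0, 1)
3Q: (0, 1) + (46, 28). λ = (28 - 1)/(46 - 0) ≡ 27/46 mod 67. 46⁻¹ ≡ 51 (mod 67), so λ ≡ 37.
  x = λ² - 0 - 46 = 1369 - 46 ≡ 50; y = λ·(0 - 50) - 1 ≡ 25. → (50, 25)
3Q = (50, 25).
Finally 4P + 3Q:
(0, 1) + (50, 25). λ = (25 - 1)/(50 - 0) ≡ 24/50 mod 67. 50⁻¹ ≡ 63 (mod 67), so λ ≡ 38.
  x = λ² - 0 - 50 = 1444 - 50 ≡ 54; y = λ·(0 - 54) - 1 ≡ 24. → (54, 24)

(54, 24)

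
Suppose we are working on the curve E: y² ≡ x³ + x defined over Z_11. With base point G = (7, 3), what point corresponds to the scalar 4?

(5, 8)

Repeated addition: build up to 4G.
2G: tangent at (7, 3): λ = (3·7² + 1)/(2·3) ≡ 5/6. 6⁻¹ ≡ 2 (mod 11), so λ ≡ 5·2 ≡ 10.
  x = λ² - 7 - 7 = 100 - 14 ≡ 9; y = λ·(7 - 9) - 3 ≡ 10. → (9, 10)
3G: (9, 10) + (7, 3). λ = (3 - 10)/(7 - 9) ≡ 4/9 mod 11. 9⁻¹ ≡ 5 (mod 11) since 9·5 = 45 ≡ 1, so λ ≡ 9.
  x = λ² - 9 - 7 = 81 - 16 ≡ 10; y = λ·(9 - 10) - 10 ≡ 3. → (10, 3)
4G: (10, 3) + (7, 3). λ = (3 - 3)/(7 - 10) ≡ 0/8 mod 11. 8⁻¹ ≡ 7 (mod 11), so λ ≡ 0.
  x = λ² - 10 - 7 = 0 - 17 ≡ 5; y = λ·(10 - 5) - 3 ≡ 8. → (5, 8)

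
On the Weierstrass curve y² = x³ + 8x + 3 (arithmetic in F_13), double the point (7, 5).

tangent at (7, 5): λ = (3·7² + 8)/(2·5) ≡ 12/10. 10⁻¹ ≡ 4 (mod 13), so λ ≡ 12·4 ≡ 9.
  x = λ² - 7 - 7 = 81 - 14 ≡ 2; y = λ·(7 - 2) - 5 ≡ 1. → (2, 1)

(2, 1)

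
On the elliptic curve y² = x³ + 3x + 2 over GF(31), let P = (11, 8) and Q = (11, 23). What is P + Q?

The two points share x = 11 and their y-coordinates satisfy 8 + 23 ≡ 0 (mod 31), so they are inverses. Their sum is O.

O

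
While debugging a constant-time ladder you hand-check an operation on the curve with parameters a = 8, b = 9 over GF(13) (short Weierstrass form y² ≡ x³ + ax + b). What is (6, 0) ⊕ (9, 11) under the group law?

(10, 7)

(6, 0) + (9, 11). λ = (11 - 0)/(9 - 6) ≡ 11/3 mod 13. 3⁻¹ ≡ 9 (mod 13) since 3·9 = 27 ≡ 1, so λ ≡ 8.
  x = λ² - 6 - 9 = 64 - 15 ≡ 10; y = λ·(6 - 10) - 0 ≡ 7. → (10, 7)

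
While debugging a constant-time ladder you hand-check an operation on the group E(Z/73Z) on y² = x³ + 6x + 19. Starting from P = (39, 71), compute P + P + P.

Repeated addition: build up to 3P.
2P: tangent at (39, 71): λ = (3·39² + 6)/(2·71) ≡ 43/69. 69⁻¹ ≡ 18 (mod 73), so λ ≡ 43·18 ≡ 44.
  x = λ² - 39 - 39 = 1936 - 78 ≡ 33; y = λ·(39 - 33) - 71 ≡ 47. → (33, 47)
3P: (33, 47) + (39, 71). λ = (71 - 47)/(39 - 33) ≡ 24/6 mod 73. 6⁻¹ ≡ 61 (mod 73) since 6·61 = 366 ≡ 1, so λ ≡ 4.
  x = λ² - 33 - 39 = 16 - 72 ≡ 17; y = λ·(33 - 17) - 47 ≡ 17. → (17, 17)

(17, 17)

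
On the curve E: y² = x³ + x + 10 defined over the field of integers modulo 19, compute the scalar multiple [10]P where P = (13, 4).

Double-and-add on 10 = (1010)₂. Start with P = (13, 4) for the leading 1-bit.
double: tangent at (13, 4): λ = (3·13² + 1)/(2·4) ≡ 14/8. 8⁻¹ ≡ 12 (mod 19) since 8·12 = 96 ≡ 1, so λ ≡ 14·12 ≡ 16.
  x = λ² - 13 - 13 = 256 - 26 ≡ 2; y = λ·(13 - 2) - 4 ≡ 1. → (2, 1)
double: tangent at (2, 1): λ = (3·2² + 1)/(2·1) ≡ 13/2. 2⁻¹ ≡ 10 (mod 19), so λ ≡ 13·10 ≡ 16.
  x = λ² - 2 - 2 = 256 - 4 ≡ 5; y = λ·(2 - 5) - 1 ≡ 8. → (5, 8)
add P: (5, 8) + (13, 4). λ = (4 - 8)/(13 - 5) ≡ 15/8 mod 19. 8⁻¹ ≡ 12 (mod 19), so λ ≡ 9.
  x = λ² - 5 - 13 = 81 - 18 ≡ 6; y = λ·(5 - 6) - 8 ≡ 2. → (6, 2)
double: tangent at (6, 2): λ = (3·6² + 1)/(2·2) ≡ 14/4. 4⁻¹ ≡ 5 (mod 19), so λ ≡ 14·5 ≡ 13.
  x = λ² - 6 - 6 = 169 - 12 ≡ 5; y = λ·(6 - 5) - 2 ≡ 11. → (5, 11)

(5, 11)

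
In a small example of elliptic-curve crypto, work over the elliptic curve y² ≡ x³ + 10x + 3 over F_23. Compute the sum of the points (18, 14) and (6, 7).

(11, 15)

(18, 14) + (6, 7). λ = (7 - 14)/(6 - 18) ≡ 16/11 mod 23. 11⁻¹ ≡ 21 (mod 23), so λ ≡ 14.
  x = λ² - 18 - 6 = 196 - 24 ≡ 11; y = λ·(18 - 11) - 14 ≡ 15. → (11, 15)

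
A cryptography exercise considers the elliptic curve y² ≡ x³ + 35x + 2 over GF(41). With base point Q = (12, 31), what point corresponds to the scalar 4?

Double-and-add on 4 = (100)₂. Start with Q = (12, 31) for the leading 1-bit.
double: tangent at (12, 31): λ = (3·12² + 35)/(2·31) ≡ 16/21. 21⁻¹ ≡ 2 (mod 41), so λ ≡ 16·2 ≡ 32.
  x = λ² - 12 - 12 = 1024 - 24 ≡ 16; y = λ·(12 - 16) - 31 ≡ 5. → (16, 5)
double: tangent at (16, 5): λ = (3·16² + 35)/(2·5) ≡ 24/10. 10⁻¹ ≡ 37 (mod 41), so λ ≡ 24·37 ≡ 27.
  x = λ² - 16 - 16 = 729 - 32 ≡ 0; y = λ·(16 - 0) - 5 ≡ 17. → (0, 17)

(0, 17)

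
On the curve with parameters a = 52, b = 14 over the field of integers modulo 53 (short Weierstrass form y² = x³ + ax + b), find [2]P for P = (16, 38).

tangent at (16, 38): λ = (3·16² + 52)/(2·38) ≡ 25/23. 23⁻¹ ≡ 30 (mod 53), so λ ≡ 25·30 ≡ 8.
  x = λ² - 16 - 16 = 64 - 32 ≡ 32; y = λ·(16 - 32) - 38 ≡ 46. → (32, 46)

(32, 46)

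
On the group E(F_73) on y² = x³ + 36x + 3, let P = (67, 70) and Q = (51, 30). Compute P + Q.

(67, 70) + (51, 30). λ = (30 - 70)/(51 - 67) ≡ 33/57 mod 73. 57⁻¹ ≡ 41 (mod 73), so λ ≡ 39.
  x = λ² - 67 - 51 = 1521 - 118 ≡ 16; y = λ·(67 - 16) - 70 ≡ 21. → (16, 21)

(16, 21)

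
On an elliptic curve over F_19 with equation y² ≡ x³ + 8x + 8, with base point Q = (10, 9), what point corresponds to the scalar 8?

(4, 3)

Repeated addition: build up to 8Q.
2Q: tangent at (10, 9): λ = (3·10² + 8)/(2·9) ≡ 4/18. 18⁻¹ ≡ 18 (mod 19), so λ ≡ 4·18 ≡ 15.
  x = λ² - 10 - 10 = 225 - 20 ≡ 15; y = λ·(10 - 15) - 9 ≡ 11. → (15, 11)
3Q: (15, 11) + (10, 9). λ = (9 - 11)/(10 - 15) ≡ 17/14 mod 19. 14⁻¹ ≡ 15 (mod 19), so λ ≡ 8.
  x = λ² - 15 - 10 = 64 - 25 ≡ 1; y = λ·(15 - 1) - 11 ≡ 6. → (1, 6)
4Q: (1, 6) + (10, 9). λ = (9 - 6)/(10 - 1) ≡ 3/9 mod 19. 9⁻¹ ≡ 17 (mod 19), so λ ≡ 13.
  x = λ² - 1 - 10 = 169 - 11 ≡ 6; y = λ·(1 - 6) - 6 ≡ 5. → (6, 5)
5Q: (6, 5) + (10, 9). λ = (9 - 5)/(10 - 6) ≡ 4/4 mod 19. 4⁻¹ ≡ 5 (mod 19), so λ ≡ 1.
  x = λ² - 6 - 10 = 1 - 16 ≡ 4; y = λ·(6 - 4) - 5 ≡ 16. → (4, 16)
6Q: (4, 16) + (10, 9). λ = (9 - 16)/(10 - 4) ≡ 12/6 mod 19. 6⁻¹ ≡ 16 (mod 19), so λ ≡ 2.
  x = λ² - 4 - 10 = 4 - 14 ≡ 9; y = λ·(4 - 9) - 16 ≡ 12. → (9, 12)
7Q: (9, 12) + (10, 9). λ = (9 - 12)/(10 - 9) ≡ 16/1 mod 19. 1⁻¹ ≡ 1 (mod 19), so λ ≡ 16.
  x = λ² - 9 - 10 = 256 - 19 ≡ 9; y = λ·(9 - 9) - 12 ≡ 7. → (9, 7)
8Q: (9, 7) + (10, 9). λ = (9 - 7)/(10 - 9) ≡ 2/1 mod 19. 1⁻¹ ≡ 1 (mod 19) since 1·1 = 1 ≡ 1, so λ ≡ 2.
  x = λ² - 9 - 10 = 4 - 19 ≡ 4; y = λ·(9 - 4) - 7 ≡ 3. → (4, 3)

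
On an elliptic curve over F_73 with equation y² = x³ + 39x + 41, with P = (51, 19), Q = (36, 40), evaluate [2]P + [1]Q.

First 2P:
Repeated addition: build up to 2P.
2P: tangent at (51, 19): λ = (3·51² + 39)/(2·19) ≡ 31/38. 38⁻¹ ≡ 25 (mod 73), so λ ≡ 31·25 ≡ 45.
  x = λ² - 51 - 51 = 2025 - 102 ≡ 25; y = λ·(51 - 25) - 19 ≡ 56. → (25, 56)
2P = (25, 56).
Finally 2P + Q:
(25, 56) + (36, 40). λ = (40 - 56)/(36 - 25) ≡ 57/11 mod 73. 11⁻¹ ≡ 20 (mod 73) since 11·20 = 220 ≡ 1, so λ ≡ 45.
  x = λ² - 25 - 36 = 2025 - 61 ≡ 66; y = λ·(25 - 66) - 56 ≡ 70. → (66, 70)

(66, 70)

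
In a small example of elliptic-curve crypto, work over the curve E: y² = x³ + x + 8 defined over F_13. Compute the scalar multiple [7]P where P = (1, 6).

(1, 6)

Repeated addition: build up to 7P.
2P: tangent at (1, 6): λ = (3·1² + 1)/(2·6) ≡ 4/12. 12⁻¹ ≡ 12 (mod 13), so λ ≡ 4·12 ≡ 9.
  x = λ² - 1 - 1 = 81 - 2 ≡ 1; y = λ·(1 - 1) - 6 ≡ 7. → (1, 7)
3P: (1, 7) + (1, 6): same x and y₁ ≡ -y₂, so the sum is the point at infinity.
4P: the point at infinity + (1, 6) = (1, 6) (identity).
5P: tangent at (1, 6): λ = (3·1² + 1)/(2·6) ≡ 4/12. 12⁻¹ ≡ 12 (mod 13), so λ ≡ 4·12 ≡ 9.
  x = λ² - 1 - 1 = 81 - 2 ≡ 1; y = λ·(1 - 1) - 6 ≡ 7. → (1, 7)
6P: (1, 7) + (1, 6): same x and y₁ ≡ -y₂, so the sum is the point at infinity.
7P: the point at infinity + (1, 6) = (1, 6) (identity).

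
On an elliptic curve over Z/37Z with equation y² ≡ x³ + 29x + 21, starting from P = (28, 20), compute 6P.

(23, 33)

Repeated addition: build up to 6P.
2P: tangent at (28, 20): λ = (3·28² + 29)/(2·20) ≡ 13/3. 3⁻¹ ≡ 25 (mod 37) since 3·25 = 75 ≡ 1, so λ ≡ 13·25 ≡ 29.
  x = λ² - 28 - 28 = 841 - 56 ≡ 8; y = λ·(28 - 8) - 20 ≡ 5. → (8, 5)
3P: (8, 5) + (28, 20). λ = (20 - 5)/(28 - 8) ≡ 15/20 mod 37. 20⁻¹ ≡ 13 (mod 37) since 20·13 = 260 ≡ 1, so λ ≡ 10.
  x = λ² - 8 - 28 = 100 - 36 ≡ 27; y = λ·(8 - 27) - 5 ≡ 27. → (27, 27)
4P: (27, 27) + (28, 20). λ = (20 - 27)/(28 - 27) ≡ 30/1 mod 37. 1⁻¹ ≡ 1 (mod 37), so λ ≡ 30.
  x = λ² - 27 - 28 = 900 - 55 ≡ 31; y = λ·(27 - 31) - 27 ≡ 1. → (31, 1)
5P: (31, 1) + (28, 20). λ = (20 - 1)/(28 - 31) ≡ 19/34 mod 37. 34⁻¹ ≡ 12 (mod 37), so λ ≡ 6.
  x = λ² - 31 - 28 = 36 - 59 ≡ 14; y = λ·(31 - 14) - 1 ≡ 27. → (14, 27)
6P: (14, 27) + (28, 20). λ = (20 - 27)/(28 - 14) ≡ 30/14 mod 37. 14⁻¹ ≡ 8 (mod 37), so λ ≡ 18.
  x = λ² - 14 - 28 = 324 - 42 ≡ 23; y = λ·(14 - 23) - 27 ≡ 33. → (23, 33)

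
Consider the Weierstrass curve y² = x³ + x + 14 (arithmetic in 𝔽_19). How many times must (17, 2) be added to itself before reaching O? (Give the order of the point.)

2P: tangent at (17, 2): λ = (3·17² + 1)/(2·2) ≡ 13/4. 4⁻¹ ≡ 5 (mod 19), so λ ≡ 13·5 ≡ 8.
  x = λ² - 17 - 17 = 64 - 34 ≡ 11; y = λ·(17 - 11) - 2 ≡ 8. → (11, 8)
3P: (11, 8) + (17, 2). λ = (2 - 8)/(17 - 11) ≡ 13/6 mod 19. 6⁻¹ ≡ 16 (mod 19) since 6·16 = 96 ≡ 1, so λ ≡ 18.
  x = λ² - 11 - 17 = 324 - 28 ≡ 11; y = λ·(11 - 11) - 8 ≡ 11. → (11, 11)
4P: (11, 11) + (17, 2). λ = (2 - 11)/(17 - 11) ≡ 10/6 mod 19. 6⁻¹ ≡ 16 (mod 19), so λ ≡ 8.
  x = λ² - 11 - 17 = 64 - 28 ≡ 17; y = λ·(11 - 17) - 11 ≡ 17. → (17, 17)
5P: (17, 17) + (17, 2): same x and y₁ ≡ -y₂, so the sum is O.
5P = O, so the order is 5.

5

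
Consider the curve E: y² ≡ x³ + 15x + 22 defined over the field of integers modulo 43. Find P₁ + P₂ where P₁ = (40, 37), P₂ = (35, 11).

(40, 37) + (35, 11). λ = (11 - 37)/(35 - 40) ≡ 17/38 mod 43. 38⁻¹ ≡ 17 (mod 43) since 38·17 = 646 ≡ 1, so λ ≡ 31.
  x = λ² - 40 - 35 = 961 - 75 ≡ 26; y = λ·(40 - 26) - 37 ≡ 10. → (26, 10)

(26, 10)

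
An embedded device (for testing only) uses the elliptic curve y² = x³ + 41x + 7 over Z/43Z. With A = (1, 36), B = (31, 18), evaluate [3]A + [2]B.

(10, 16)

First 3A:
Repeated addition: build up to 3A.
2A: tangent at (1, 36): λ = (3·1² + 41)/(2·36) ≡ 1/29. 29⁻¹ ≡ 3 (mod 43) since 29·3 = 87 ≡ 1, so λ ≡ 1·3 ≡ 3.
  x = λ² - 1 - 1 = 9 - 2 ≡ 7; y = λ·(1 - 7) - 36 ≡ 32. → (7, 32)
3A: (7, 32) + (1, 36). λ = (36 - 32)/(1 - 7) ≡ 4/37 mod 43. 37⁻¹ ≡ 7 (mod 43), so λ ≡ 28.
  x = λ² - 7 - 1 = 784 - 8 ≡ 2; y = λ·(7 - 2) - 32 ≡ 22. → (2, 22)
3A = (2, 22).
Next 2B:
Repeated addition: build up to 2B.
2B: tangent at (31, 18): λ = (3·31² + 41)/(2·18) ≡ 0/36. 36⁻¹ ≡ 6 (mod 43), so λ ≡ 0·6 ≡ 0.
  x = λ² - 31 - 31 = 0 - 62 ≡ 24; y = λ·(31 - 24) - 18 ≡ 25. → (24, 25)
2B = (24, 25).
Finally 3A + 2B:
(2, 22) + (24, 25). λ = (25 - 22)/(24 - 2) ≡ 3/22 mod 43. 22⁻¹ ≡ 2 (mod 43) since 22·2 = 44 ≡ 1, so λ ≡ 6.
  x = λ² - 2 - 24 = 36 - 26 ≡ 10; y = λ·(2 - 10) - 22 ≡ 16. → (10, 16)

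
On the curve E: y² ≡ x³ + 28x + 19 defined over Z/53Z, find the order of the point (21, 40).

2P: tangent at (21, 40): λ = (3·21² + 28)/(2·40) ≡ 26/27. 27⁻¹ ≡ 2 (mod 53), so λ ≡ 26·2 ≡ 52.
  x = λ² - 21 - 21 = 2704 - 42 ≡ 12; y = λ·(21 - 12) - 40 ≡ 4. → (12, 4)
3P: (12, 4) + (21, 40). λ = (40 - 4)/(21 - 12) ≡ 36/9 mod 53. 9⁻¹ ≡ 6 (mod 53) since 9·6 = 54 ≡ 1, so λ ≡ 4.
  x = λ² - 12 - 21 = 16 - 33 ≡ 36; y = λ·(12 - 36) - 4 ≡ 6. → (36, 6)
4P: (36, 6) + (21, 40). λ = (40 - 6)/(21 - 36) ≡ 34/38 mod 53. 38⁻¹ ≡ 7 (mod 53), so λ ≡ 26.
  x = λ² - 36 - 21 = 676 - 57 ≡ 36; y = λ·(36 - 36) - 6 ≡ 47. → (36, 47)
5P: (36, 47) + (21, 40). λ = (40 - 47)/(21 - 36) ≡ 46/38 mod 53. 38⁻¹ ≡ 7 (mod 53), so λ ≡ 4.
  x = λ² - 36 - 21 = 16 - 57 ≡ 12; y = λ·(36 - 12) - 47 ≡ 49. → (12, 49)
6P: (12, 49) + (21, 40). λ = (40 - 49)/(21 - 12) ≡ 44/9 mod 53. 9⁻¹ ≡ 6 (mod 53), so λ ≡ 52.
  x = λ² - 12 - 21 = 2704 - 33 ≡ 21; y = λ·(12 - 21) - 49 ≡ 13. → (21, 13)
7P: (21, 13) + (21, 40): same x and y₁ ≡ -y₂, so the sum is the point at infinity.
7P = the point at infinity, so the order is 7.

7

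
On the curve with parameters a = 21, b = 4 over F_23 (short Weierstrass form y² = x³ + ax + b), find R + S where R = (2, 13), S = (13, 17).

(3, 18)

(2, 13) + (13, 17). λ = (17 - 13)/(13 - 2) ≡ 4/11 mod 23. 11⁻¹ ≡ 21 (mod 23), so λ ≡ 15.
  x = λ² - 2 - 13 = 225 - 15 ≡ 3; y = λ·(2 - 3) - 13 ≡ 18. → (3, 18)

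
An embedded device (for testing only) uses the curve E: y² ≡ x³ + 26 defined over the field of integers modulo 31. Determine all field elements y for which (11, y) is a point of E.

x³ + 0x + 26 = 1357 ≡ 24 (mod 31).
24 is a non-residue mod 31; no y exists.

none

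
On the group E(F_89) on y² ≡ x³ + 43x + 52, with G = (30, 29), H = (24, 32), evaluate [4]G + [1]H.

First 4G:
Double-and-add on 4 = (100)₂. Start with G = (30, 29) for the leading 1-bit.
double: tangent at (30, 29): λ = (3·30² + 43)/(2·29) ≡ 73/58. 58⁻¹ ≡ 66 (mod 89), so λ ≡ 73·66 ≡ 12.
  x = λ² - 30 - 30 = 144 - 60 ≡ 84; y = λ·(30 - 84) - 29 ≡ 35. → (84, 35)
double: tangent at (84, 35): λ = (3·84² + 43)/(2·35) ≡ 29/70. 70⁻¹ ≡ 14 (mod 89), so λ ≡ 29·14 ≡ 50.
  x = λ² - 84 - 84 = 2500 - 168 ≡ 18; y = λ·(84 - 18) - 35 ≡ 61. → (18, 61)
4G = (18, 61).
Finally 4G + H:
(18, 61) + (24, 32). λ = (32 - 61)/(24 - 18) ≡ 60/6 mod 89. 6⁻¹ ≡ 15 (mod 89), so λ ≡ 10.
  x = λ² - 18 - 24 = 100 - 42 ≡ 58; y = λ·(18 - 58) - 61 ≡ 73. → (58, 73)

(58, 73)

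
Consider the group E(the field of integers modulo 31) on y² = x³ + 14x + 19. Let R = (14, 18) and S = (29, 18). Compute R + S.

(14, 18) + (29, 18). λ = (18 - 18)/(29 - 14) ≡ 0/15 mod 31. 15⁻¹ ≡ 29 (mod 31), so λ ≡ 0.
  x = λ² - 14 - 29 = 0 - 43 ≡ 19; y = λ·(14 - 19) - 18 ≡ 13. → (19, 13)

(19, 13)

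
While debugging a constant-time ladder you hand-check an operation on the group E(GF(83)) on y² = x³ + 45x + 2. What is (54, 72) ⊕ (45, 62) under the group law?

(54, 72) + (45, 62). λ = (62 - 72)/(45 - 54) ≡ 73/74 mod 83. 74⁻¹ ≡ 46 (mod 83) since 74·46 = 3404 ≡ 1, so λ ≡ 38.
  x = λ² - 54 - 45 = 1444 - 99 ≡ 17; y = λ·(54 - 17) - 72 ≡ 6. → (17, 6)

(17, 6)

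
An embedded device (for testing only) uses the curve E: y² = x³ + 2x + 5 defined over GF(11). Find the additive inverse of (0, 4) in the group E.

-(0, 4) = (0, -4 mod 11) = (0, 7).

(0, 7)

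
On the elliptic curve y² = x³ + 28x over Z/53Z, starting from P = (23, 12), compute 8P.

Double-and-add on 8 = (1000)₂. Start with P = (23, 12) for the leading 1-bit.
double: tangent at (23, 12): λ = (3·23² + 28)/(2·12) ≡ 25/24. 24⁻¹ ≡ 42 (mod 53), so λ ≡ 25·42 ≡ 43.
  x = λ² - 23 - 23 = 1849 - 46 ≡ 1; y = λ·(23 - 1) - 12 ≡ 33. → (1, 33)
double: tangent at (1, 33): λ = (3·1² + 28)/(2·33) ≡ 31/13. 13⁻¹ ≡ 49 (mod 53) since 13·49 = 637 ≡ 1, so λ ≡ 31·49 ≡ 35.
  x = λ² - 1 - 1 = 1225 - 2 ≡ 4; y = λ·(1 - 4) - 33 ≡ 21. → (4, 21)
double: tangent at (4, 21): λ = (3·4² + 28)/(2·21) ≡ 23/42. 42⁻¹ ≡ 24 (mod 53), so λ ≡ 23·24 ≡ 22.
  x = λ² - 4 - 4 = 484 - 8 ≡ 52; y = λ·(4 - 52) - 21 ≡ 36. → (52, 36)

(52, 36)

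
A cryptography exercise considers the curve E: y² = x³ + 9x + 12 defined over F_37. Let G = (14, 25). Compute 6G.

Repeated addition: build up to 6G.
2G: tangent at (14, 25): λ = (3·14² + 9)/(2·25) ≡ 5/13. 13⁻¹ ≡ 20 (mod 37), so λ ≡ 5·20 ≡ 26.
  x = λ² - 14 - 14 = 676 - 28 ≡ 19; y = λ·(14 - 19) - 25 ≡ 30. → (19, 30)
3G: (19, 30) + (14, 25). λ = (25 - 30)/(14 - 19) ≡ 32/32 mod 37. 32⁻¹ ≡ 22 (mod 37), so λ ≡ 1.
  x = λ² - 19 - 14 = 1 - 33 ≡ 5; y = λ·(19 - 5) - 30 ≡ 21. → (5, 21)
4G: (5, 21) + (14, 25). λ = (25 - 21)/(14 - 5) ≡ 4/9 mod 37. 9⁻¹ ≡ 33 (mod 37), so λ ≡ 21.
  x = λ² - 5 - 14 = 441 - 19 ≡ 15; y = λ·(5 - 15) - 21 ≡ 28. → (15, 28)
5G: (15, 28) + (14, 25). λ = (25 - 28)/(14 - 15) ≡ 34/36 mod 37. 36⁻¹ ≡ 36 (mod 37) since 36·36 = 1296 ≡ 1, so λ ≡ 3.
  x = λ² - 15 - 14 = 9 - 29 ≡ 17; y = λ·(15 - 17) - 28 ≡ 3. → (17, 3)
6G: (17, 3) + (14, 25). λ = (25 - 3)/(14 - 17) ≡ 22/34 mod 37. 34⁻¹ ≡ 12 (mod 37), so λ ≡ 5.
  x = λ² - 17 - 14 = 25 - 31 ≡ 31; y = λ·(17 - 31) - 3 ≡ 1. → (31, 1)

(31, 1)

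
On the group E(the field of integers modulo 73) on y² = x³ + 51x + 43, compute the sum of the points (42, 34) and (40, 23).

(42, 34) + (40, 23). λ = (23 - 34)/(40 - 42) ≡ 62/71 mod 73. 71⁻¹ ≡ 36 (mod 73), so λ ≡ 42.
  x = λ² - 42 - 40 = 1764 - 82 ≡ 3; y = λ·(42 - 3) - 34 ≡ 71. → (3, 71)

(3, 71)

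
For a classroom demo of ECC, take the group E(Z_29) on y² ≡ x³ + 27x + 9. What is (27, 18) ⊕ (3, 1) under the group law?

(27, 18) + (3, 1). λ = (1 - 18)/(3 - 27) ≡ 12/5 mod 29. 5⁻¹ ≡ 6 (mod 29), so λ ≡ 14.
  x = λ² - 27 - 3 = 196 - 30 ≡ 21; y = λ·(27 - 21) - 18 ≡ 8. → (21, 8)

(21, 8)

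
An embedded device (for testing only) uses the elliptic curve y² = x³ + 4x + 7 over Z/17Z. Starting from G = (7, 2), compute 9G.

(4, 11)

Double-and-add on 9 = (1001)₂. Start with G = (7, 2) for the leading 1-bit.
double: tangent at (7, 2): λ = (3·7² + 4)/(2·2) ≡ 15/4. 4⁻¹ ≡ 13 (mod 17), so λ ≡ 15·13 ≡ 8.
  x = λ² - 7 - 7 = 64 - 14 ≡ 16; y = λ·(7 - 16) - 2 ≡ 11. → (16, 11)
double: tangent at (16, 11): λ = (3·16² + 4)/(2·11) ≡ 7/5. 5⁻¹ ≡ 7 (mod 17), so λ ≡ 7·7 ≡ 15.
  x = λ² - 16 - 16 = 225 - 32 ≡ 6; y = λ·(16 - 6) - 11 ≡ 3. → (6, 3)
double: tangent at (6, 3): λ = (3·6² + 4)/(2·3) ≡ 10/6. 6⁻¹ ≡ 3 (mod 17), so λ ≡ 10·3 ≡ 13.
  x = λ² - 6 - 6 = 169 - 12 ≡ 4; y = λ·(6 - 4) - 3 ≡ 6. → (4, 6)
add G: (4, 6) + (7, 2). λ = (2 - 6)/(7 - 4) ≡ 13/3 mod 17. 3⁻¹ ≡ 6 (mod 17) since 3·6 = 18 ≡ 1, so λ ≡ 10.
  x = λ² - 4 - 7 = 100 - 11 ≡ 4; y = λ·(4 - 4) - 6 ≡ 11. → (4, 11)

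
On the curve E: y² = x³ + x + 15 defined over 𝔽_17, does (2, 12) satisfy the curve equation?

yes

y² = 12² ≡ 8; x³ + 1x + 15 = 25 ≡ 8 (mod 17). 8 = 8.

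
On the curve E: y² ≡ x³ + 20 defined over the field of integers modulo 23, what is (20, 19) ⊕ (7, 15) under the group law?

(20, 19) + (7, 15). λ = (15 - 19)/(7 - 20) ≡ 19/10 mod 23. 10⁻¹ ≡ 7 (mod 23), so λ ≡ 18.
  x = λ² - 20 - 7 = 324 - 27 ≡ 21; y = λ·(20 - 21) - 19 ≡ 9. → (21, 9)

(21, 9)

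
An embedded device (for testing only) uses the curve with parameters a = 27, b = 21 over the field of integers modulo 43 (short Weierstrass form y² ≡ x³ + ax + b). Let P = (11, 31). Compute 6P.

(20, 2)

Repeated addition: build up to 6P.
2P: tangent at (11, 31): λ = (3·11² + 27)/(2·31) ≡ 3/19. 19⁻¹ ≡ 34 (mod 43) since 19·34 = 646 ≡ 1, so λ ≡ 3·34 ≡ 16.
  x = λ² - 11 - 11 = 256 - 22 ≡ 19; y = λ·(11 - 19) - 31 ≡ 13. → (19, 13)
3P: (19, 13) + (11, 31). λ = (31 - 13)/(11 - 19) ≡ 18/35 mod 43. 35⁻¹ ≡ 16 (mod 43), so λ ≡ 30.
  x = λ² - 19 - 11 = 900 - 30 ≡ 10; y = λ·(19 - 10) - 13 ≡ 42. → (10, 42)
4P: (10, 42) + (11, 31). λ = (31 - 42)/(11 - 10) ≡ 32/1 mod 43. 1⁻¹ ≡ 1 (mod 43), so λ ≡ 32.
  x = λ² - 10 - 11 = 1024 - 21 ≡ 14; y = λ·(10 - 14) - 42 ≡ 2. → (14, 2)
5P: (14, 2) + (11, 31). λ = (31 - 2)/(11 - 14) ≡ 29/40 mod 43. 40⁻¹ ≡ 14 (mod 43) since 40·14 = 560 ≡ 1, so λ ≡ 19.
  x = λ² - 14 - 11 = 361 - 25 ≡ 35; y = λ·(14 - 35) - 2 ≡ 29. → (35, 29)
6P: (35, 29) + (11, 31). λ = (31 - 29)/(11 - 35) ≡ 2/19 mod 43. 19⁻¹ ≡ 34 (mod 43) since 19·34 = 646 ≡ 1, so λ ≡ 25.
  x = λ² - 35 - 11 = 625 - 46 ≡ 20; y = λ·(35 - 20) - 29 ≡ 2. → (20, 2)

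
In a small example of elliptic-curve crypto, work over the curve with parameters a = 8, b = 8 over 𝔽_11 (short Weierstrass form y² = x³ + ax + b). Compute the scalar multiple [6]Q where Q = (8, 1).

Double-and-add on 6 = (110)₂. Start with Q = (8, 1) for the leading 1-bit.
double: tangent at (8, 1): λ = (3·8² + 8)/(2·1) ≡ 2/2. 2⁻¹ ≡ 6 (mod 11), so λ ≡ 2·6 ≡ 1.
  x = λ² - 8 - 8 = 1 - 16 ≡ 7; y = λ·(8 - 7) - 1 ≡ 0. → (7, 0)
add Q: (7, 0) + (8, 1). λ = (1 - 0)/(8 - 7) ≡ 1/1 mod 11. 1⁻¹ ≡ 1 (mod 11) since 1·1 = 1 ≡ 1, so λ ≡ 1.
  x = λ² - 7 - 8 = 1 - 15 ≡ 8; y = λ·(7 - 8) - 0 ≡ 10. → (8, 10)
double: tangent at (8, 10): λ = (3·8² + 8)/(2·10) ≡ 2/9. 9⁻¹ ≡ 5 (mod 11), so λ ≡ 2·5 ≡ 10.
  x = λ² - 8 - 8 = 100 - 16 ≡ 7; y = λ·(8 - 7) - 10 ≡ 0. → (7, 0)

(7, 0)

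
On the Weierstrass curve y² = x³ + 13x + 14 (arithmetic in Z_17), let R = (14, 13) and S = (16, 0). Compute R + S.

(8, 16)

(14, 13) + (16, 0). λ = (0 - 13)/(16 - 14) ≡ 4/2 mod 17. 2⁻¹ ≡ 9 (mod 17), so λ ≡ 2.
  x = λ² - 14 - 16 = 4 - 30 ≡ 8; y = λ·(14 - 8) - 13 ≡ 16. → (8, 16)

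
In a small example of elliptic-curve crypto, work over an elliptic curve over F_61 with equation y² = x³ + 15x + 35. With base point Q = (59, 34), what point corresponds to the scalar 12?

(23, 15)

Repeated addition: build up to 12Q.
2Q: tangent at (59, 34): λ = (3·59² + 15)/(2·34) ≡ 27/7. 7⁻¹ ≡ 35 (mod 61) since 7·35 = 245 ≡ 1, so λ ≡ 27·35 ≡ 30.
  x = λ² - 59 - 59 = 900 - 118 ≡ 50; y = λ·(59 - 50) - 34 ≡ 53. → (50, 53)
3Q: (50, 53) + (59, 34). λ = (34 - 53)/(59 - 50) ≡ 42/9 mod 61. 9⁻¹ ≡ 34 (mod 61), so λ ≡ 25.
  x = λ² - 50 - 59 = 625 - 109 ≡ 28; y = λ·(50 - 28) - 53 ≡ 9. → (28, 9)
4Q: (28, 9) + (59, 34). λ = (34 - 9)/(59 - 28) ≡ 25/31 mod 61. 31⁻¹ ≡ 2 (mod 61) since 31·2 = 62 ≡ 1, so λ ≡ 50.
  x = λ² - 28 - 59 = 2500 - 87 ≡ 34; y = λ·(28 - 34) - 9 ≡ 57. → (34, 57)
5Q: (34, 57) + (59, 34). λ = (34 - 57)/(59 - 34) ≡ 38/25 mod 61. 25⁻¹ ≡ 22 (mod 61), so λ ≡ 43.
  x = λ² - 34 - 59 = 1849 - 93 ≡ 48; y = λ·(34 - 48) - 57 ≡ 12. → (48, 12)
6Q: (48, 12) + (59, 34). λ = (34 - 12)/(59 - 48) ≡ 22/11 mod 61. 11⁻¹ ≡ 50 (mod 61), so λ ≡ 2.
  x = λ² - 48 - 59 = 4 - 107 ≡ 19; y = λ·(48 - 19) - 12 ≡ 46. → (19, 46)
7Q: (19, 46) + (59, 34). λ = (34 - 46)/(59 - 19) ≡ 49/40 mod 61. 40⁻¹ ≡ 29 (mod 61) since 40·29 = 1160 ≡ 1, so λ ≡ 18.
  x = λ² - 19 - 59 = 324 - 78 ≡ 2; y = λ·(19 - 2) - 46 ≡ 16. → (2, 16)
8Q: (2, 16) + (59, 34). λ = (34 - 16)/(59 - 2) ≡ 18/57 mod 61. 57⁻¹ ≡ 15 (mod 61), so λ ≡ 26.
  x = λ² - 2 - 59 = 676 - 61 ≡ 5; y = λ·(2 - 5) - 16 ≡ 28. → (5, 28)
9Q: (5, 28) + (59, 34). λ = (34 - 28)/(59 - 5) ≡ 6/54 mod 61. 54⁻¹ ≡ 26 (mod 61) since 54·26 = 1404 ≡ 1, so λ ≡ 34.
  x = λ² - 5 - 59 = 1156 - 64 ≡ 55; y = λ·(5 - 55) - 28 ≡ 41. → (55, 41)
10Q: (55, 41) + (59, 34). λ = (34 - 41)/(59 - 55) ≡ 54/4 mod 61. 4⁻¹ ≡ 46 (mod 61), so λ ≡ 44.
  x = λ² - 55 - 59 = 1936 - 114 ≡ 53; y = λ·(55 - 53) - 41 ≡ 47. → (53, 47)
11Q: (53, 47) + (59, 34). λ = (34 - 47)/(59 - 53) ≡ 48/6 mod 61. 6⁻¹ ≡ 51 (mod 61), so λ ≡ 8.
  x = λ² - 53 - 59 = 64 - 112 ≡ 13; y = λ·(53 - 13) - 47 ≡ 29. → (13, 29)
12Q: (13, 29) + (59, 34). λ = (34 - 29)/(59 - 13) ≡ 5/46 mod 61. 46⁻¹ ≡ 4 (mod 61) since 46·4 = 184 ≡ 1, so λ ≡ 20.
  x = λ² - 13 - 59 = 400 - 72 ≡ 23; y = λ·(13 - 23) - 29 ≡ 15. → (23, 15)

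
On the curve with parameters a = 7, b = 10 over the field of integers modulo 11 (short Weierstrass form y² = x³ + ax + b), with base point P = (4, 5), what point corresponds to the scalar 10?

Repeated addition: build up to 10P.
2P: tangent at (4, 5): λ = (3·4² + 7)/(2·5) ≡ 0/10. 10⁻¹ ≡ 10 (mod 11) since 10·10 = 100 ≡ 1, so λ ≡ 0·10 ≡ 0.
  x = λ² - 4 - 4 = 0 - 8 ≡ 3; y = λ·(4 - 3) - 5 ≡ 6. → (3, 6)
3P: (3, 6) + (4, 5). λ = (5 - 6)/(4 - 3) ≡ 10/1 mod 11. 1⁻¹ ≡ 1 (mod 11) since 1·1 = 1 ≡ 1, so λ ≡ 10.
  x = λ² - 3 - 4 = 100 - 7 ≡ 5; y = λ·(3 - 5) - 6 ≡ 7. → (5, 7)
4P: (5, 7) + (4, 5). λ = (5 - 7)/(4 - 5) ≡ 9/10 mod 11. 10⁻¹ ≡ 10 (mod 11), so λ ≡ 2.
  x = λ² - 5 - 4 = 4 - 9 ≡ 6; y = λ·(5 - 6) - 7 ≡ 2. → (6, 2)
5P: (6, 2) + (4, 5). λ = (5 - 2)/(4 - 6) ≡ 3/9 mod 11. 9⁻¹ ≡ 5 (mod 11), so λ ≡ 4.
  x = λ² - 6 - 4 = 16 - 10 ≡ 6; y = λ·(6 - 6) - 2 ≡ 9. → (6, 9)
6P: (6, 9) + (4, 5). λ = (5 - 9)/(4 - 6) ≡ 7/9 mod 11. 9⁻¹ ≡ 5 (mod 11) since 9·5 = 45 ≡ 1, so λ ≡ 2.
  x = λ² - 6 - 4 = 4 - 10 ≡ 5; y = λ·(6 - 5) - 9 ≡ 4. → (5, 4)
7P: (5, 4) + (4, 5). λ = (5 - 4)/(4 - 5) ≡ 1/10 mod 11. 10⁻¹ ≡ 10 (mod 11) since 10·10 = 100 ≡ 1, so λ ≡ 10.
  x = λ² - 5 - 4 = 100 - 9 ≡ 3; y = λ·(5 - 3) - 4 ≡ 5. → (3, 5)
8P: (3, 5) + (4, 5). λ = (5 - 5)/(4 - 3) ≡ 0/1 mod 11. 1⁻¹ ≡ 1 (mod 11), so λ ≡ 0.
  x = λ² - 3 - 4 = 0 - 7 ≡ 4; y = λ·(3 - 4) - 5 ≡ 6. → (4, 6)
9P: (4, 6) + (4, 5): same x and y₁ ≡ -y₂, so the sum is O.
10P: O + (4, 5) = (4, 5) (identity).

(4, 5)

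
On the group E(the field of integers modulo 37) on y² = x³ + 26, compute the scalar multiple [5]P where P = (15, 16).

Repeated addition: build up to 5P.
2P: tangent at (15, 16): λ = (3·15² + 0)/(2·16) ≡ 9/32. 32⁻¹ ≡ 22 (mod 37) since 32·22 = 704 ≡ 1, so λ ≡ 9·22 ≡ 13.
  x = λ² - 15 - 15 = 169 - 30 ≡ 28; y = λ·(15 - 28) - 16 ≡ 0. → (28, 0)
3P: (28, 0) + (15, 16). λ = (16 - 0)/(15 - 28) ≡ 16/24 mod 37. 24⁻¹ ≡ 17 (mod 37) since 24·17 = 408 ≡ 1, so λ ≡ 13.
  x = λ² - 28 - 15 = 169 - 43 ≡ 15; y = λ·(28 - 15) - 0 ≡ 21. → (15, 21)
4P: (15, 21) + (15, 16): same x and y₁ ≡ -y₂, so the sum is O.
5P: O + (15, 16) = (15, 16) (identity).

(15, 16)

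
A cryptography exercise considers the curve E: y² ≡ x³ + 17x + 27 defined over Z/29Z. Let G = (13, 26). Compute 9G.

(17, 26)

Repeated addition: build up to 9G.
2G: tangent at (13, 26): λ = (3·13² + 17)/(2·26) ≡ 2/23. 23⁻¹ ≡ 24 (mod 29) since 23·24 = 552 ≡ 1, so λ ≡ 2·24 ≡ 19.
  x = λ² - 13 - 13 = 361 - 26 ≡ 16; y = λ·(13 - 16) - 26 ≡ 4. → (16, 4)
3G: (16, 4) + (13, 26). λ = (26 - 4)/(13 - 16) ≡ 22/26 mod 29. 26⁻¹ ≡ 19 (mod 29), so λ ≡ 12.
  x = λ² - 16 - 13 = 144 - 29 ≡ 28; y = λ·(16 - 28) - 4 ≡ 26. → (28, 26)
4G: (28, 26) + (13, 26). λ = (26 - 26)/(13 - 28) ≡ 0/14 mod 29. 14⁻¹ ≡ 27 (mod 29), so λ ≡ 0.
  x = λ² - 28 - 13 = 0 - 41 ≡ 17; y = λ·(28 - 17) - 26 ≡ 3. → (17, 3)
5G: (17, 3) + (13, 26). λ = (26 - 3)/(13 - 17) ≡ 23/25 mod 29. 25⁻¹ ≡ 7 (mod 29), so λ ≡ 16.
  x = λ² - 17 - 13 = 256 - 30 ≡ 23; y = λ·(17 - 23) - 3 ≡ 17. → (23, 17)
6G: (23, 17) + (13, 26). λ = (26 - 17)/(13 - 23) ≡ 9/19 mod 29. 19⁻¹ ≡ 26 (mod 29), so λ ≡ 2.
  x = λ² - 23 - 13 = 4 - 36 ≡ 26; y = λ·(23 - 26) - 17 ≡ 6. → (26, 6)
7G: (26, 6) + (13, 26). λ = (26 - 6)/(13 - 26) ≡ 20/16 mod 29. 16⁻¹ ≡ 20 (mod 29) since 16·20 = 320 ≡ 1, so λ ≡ 23.
  x = λ² - 26 - 13 = 529 - 39 ≡ 26; y = λ·(26 - 26) - 6 ≡ 23. → (26, 23)
8G: (26, 23) + (13, 26). λ = (26 - 23)/(13 - 26) ≡ 3/16 mod 29. 16⁻¹ ≡ 20 (mod 29) since 16·20 = 320 ≡ 1, so λ ≡ 2.
  x = λ² - 26 - 13 = 4 - 39 ≡ 23; y = λ·(26 - 23) - 23 ≡ 12. → (23, 12)
9G: (23, 12) + (13, 26). λ = (26 - 12)/(13 - 23) ≡ 14/19 mod 29. 19⁻¹ ≡ 26 (mod 29), so λ ≡ 16.
  x = λ² - 23 - 13 = 256 - 36 ≡ 17; y = λ·(23 - 17) - 12 ≡ 26. → (17, 26)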